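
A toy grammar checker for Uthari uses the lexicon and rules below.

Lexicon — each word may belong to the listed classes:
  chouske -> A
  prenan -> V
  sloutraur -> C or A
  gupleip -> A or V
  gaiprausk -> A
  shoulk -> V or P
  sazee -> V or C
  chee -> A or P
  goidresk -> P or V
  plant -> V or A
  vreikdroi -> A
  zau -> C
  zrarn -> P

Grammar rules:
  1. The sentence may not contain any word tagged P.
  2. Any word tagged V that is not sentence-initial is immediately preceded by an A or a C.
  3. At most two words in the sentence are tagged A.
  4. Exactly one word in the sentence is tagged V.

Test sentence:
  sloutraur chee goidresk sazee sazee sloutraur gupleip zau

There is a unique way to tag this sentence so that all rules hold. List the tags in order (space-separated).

Candidates per position — 1:sloutraur {C,A}; 2:chee {A,P}; 3:goidresk {P,V}; 4:sazee {V,C}; 5:sazee {V,C}; 6:sloutraur {C,A}; 7:gupleip {A,V}; 8:zau {C}.
If word 2 were P, no tagging could satisfy rule 1; so word 2 is A.
If word 3 were P, no tagging could satisfy rule 1; so word 3 is V.
If word 4 were V, no tagging could satisfy rule 2; so word 4 is C.
If word 5 were V, no tagging could satisfy rule 4; so word 5 is C.
If word 7 were V, no tagging could satisfy rule 4; so word 7 is A.
If word 1 were A, no tagging could satisfy rule 3; so word 1 is C.
If word 6 were A, no tagging could satisfy rule 3; so word 6 is C.
That leaves exactly one tagging: C A V C C C A C.
Checking: rule 1 holds; rule 2 holds; rule 3 holds; rule 4 holds.

C A V C C C A C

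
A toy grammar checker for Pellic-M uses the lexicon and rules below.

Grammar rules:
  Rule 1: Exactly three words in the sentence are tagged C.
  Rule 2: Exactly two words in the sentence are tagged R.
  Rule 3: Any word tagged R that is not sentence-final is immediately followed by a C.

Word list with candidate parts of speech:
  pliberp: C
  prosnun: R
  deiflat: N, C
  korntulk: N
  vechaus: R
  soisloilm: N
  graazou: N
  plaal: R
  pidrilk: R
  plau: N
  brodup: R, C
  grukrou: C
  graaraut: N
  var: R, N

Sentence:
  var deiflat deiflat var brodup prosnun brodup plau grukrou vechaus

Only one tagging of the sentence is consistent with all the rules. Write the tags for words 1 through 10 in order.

N N N N C R C N C R

Candidates per position — 1:var {R,N}; 2:deiflat {N,C}; 3:deiflat {N,C}; 4:var {R,N}; 5:brodup {R,C}; 6:prosnun {R}; 7:brodup {R,C}; 8:plau {N}; 9:grukrou {C}; 10:vechaus {R}.
If word 1 were R, no tagging could satisfy rule 2; so word 1 is N.
If word 4 were R, no tagging could satisfy rule 2; so word 4 is N.
If word 5 were R, no tagging could satisfy rule 2; so word 5 is C.
If word 7 were R, no tagging could satisfy rule 2; so word 7 is C.
If word 2 were C, no tagging could satisfy rule 1; so word 2 is N.
If word 3 were C, no tagging could satisfy rule 1; so word 3 is N.
The only consistent sequence is: N N N N C R C N C R.
Verifying each rule — rule 1 ok; rule 2 ok; rule 3 ok.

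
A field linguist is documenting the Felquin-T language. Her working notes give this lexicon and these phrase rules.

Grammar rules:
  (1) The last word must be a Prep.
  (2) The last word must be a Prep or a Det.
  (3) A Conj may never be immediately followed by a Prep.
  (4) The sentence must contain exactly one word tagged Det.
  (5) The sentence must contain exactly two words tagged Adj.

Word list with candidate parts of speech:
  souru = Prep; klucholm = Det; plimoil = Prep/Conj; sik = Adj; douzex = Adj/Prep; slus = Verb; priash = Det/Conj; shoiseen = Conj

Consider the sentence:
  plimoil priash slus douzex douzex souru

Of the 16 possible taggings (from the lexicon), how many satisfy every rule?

Candidates per position — 1:plimoil {Prep,Conj}; 2:priash {Det,Conj}; 3:slus {Verb}; 4:douzex {Adj,Prep}; 5:douzex {Adj,Prep}; 6:souru {Prep}.
There are 16 candidate sequences in total.
The sequences that satisfy every rule: Prep Det Verb Adj Adj Prep; Conj Det Verb Adj Adj Prep.
Count = 2.

2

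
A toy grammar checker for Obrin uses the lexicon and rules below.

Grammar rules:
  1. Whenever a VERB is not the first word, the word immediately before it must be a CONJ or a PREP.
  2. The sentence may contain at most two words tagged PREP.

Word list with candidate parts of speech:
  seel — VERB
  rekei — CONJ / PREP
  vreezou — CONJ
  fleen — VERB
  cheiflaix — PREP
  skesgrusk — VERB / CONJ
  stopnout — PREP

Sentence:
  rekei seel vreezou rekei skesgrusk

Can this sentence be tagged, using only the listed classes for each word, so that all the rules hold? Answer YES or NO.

YES

Candidates per position — 1:rekei {CONJ,PREP}; 2:seel {VERB}; 3:vreezou {CONJ}; 4:rekei {CONJ,PREP}; 5:skesgrusk {VERB,CONJ}.
One satisfying assignment: PREP VERB CONJ CONJ VERB.
Rule-by-rule: rule 1 satisfied; rule 2 satisfied.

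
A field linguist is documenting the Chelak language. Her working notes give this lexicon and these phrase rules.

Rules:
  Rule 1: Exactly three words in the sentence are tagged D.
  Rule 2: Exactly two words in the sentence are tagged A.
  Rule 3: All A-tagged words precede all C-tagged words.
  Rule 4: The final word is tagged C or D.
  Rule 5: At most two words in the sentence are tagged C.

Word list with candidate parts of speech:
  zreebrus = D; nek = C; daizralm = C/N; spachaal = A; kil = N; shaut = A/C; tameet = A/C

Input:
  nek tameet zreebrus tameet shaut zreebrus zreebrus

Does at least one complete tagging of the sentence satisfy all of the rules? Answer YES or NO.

Candidates per position — 1:nek {C}; 2:tameet {A,C}; 3:zreebrus {D}; 4:tameet {A,C}; 5:shaut {A,C}; 6:zreebrus {D}; 7:zreebrus {D}.
Every candidate sequence violates at least one rule; no consistent tagging exists.

NO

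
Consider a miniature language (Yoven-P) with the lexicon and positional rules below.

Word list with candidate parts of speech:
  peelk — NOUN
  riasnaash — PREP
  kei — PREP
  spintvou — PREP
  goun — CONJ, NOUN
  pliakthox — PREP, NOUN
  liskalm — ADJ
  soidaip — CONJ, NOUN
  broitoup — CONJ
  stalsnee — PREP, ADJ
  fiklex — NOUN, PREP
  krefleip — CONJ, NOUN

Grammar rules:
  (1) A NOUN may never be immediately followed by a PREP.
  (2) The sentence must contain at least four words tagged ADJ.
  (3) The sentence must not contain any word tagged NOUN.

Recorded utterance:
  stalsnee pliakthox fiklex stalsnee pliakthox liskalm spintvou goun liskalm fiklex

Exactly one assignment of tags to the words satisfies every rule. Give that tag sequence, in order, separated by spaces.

Candidates per position — 1:stalsnee {PREP,ADJ}; 2:pliakthox {PREP,NOUN}; 3:fiklex {NOUN,PREP}; 4:stalsnee {PREP,ADJ}; 5:pliakthox {PREP,NOUN}; 6:liskalm {ADJ}; 7:spintvou {PREP}; 8:goun {CONJ,NOUN}; 9:liskalm {ADJ}; 10:fiklex {NOUN,PREP}.
If word 1 were PREP, no tagging could satisfy rule 2; so word 1 is ADJ.
If word 2 were NOUN, no tagging could satisfy rule 3; so word 2 is PREP.
If word 3 were NOUN, no tagging could satisfy rule 3; so word 3 is PREP.
If word 4 were PREP, no tagging could satisfy rule 2; so word 4 is ADJ.
If word 5 were NOUN, no tagging could satisfy rule 3; so word 5 is PREP.
If word 8 were NOUN, no tagging could satisfy rule 3; so word 8 is CONJ.
If word 10 were NOUN, no tagging could satisfy rule 3; so word 10 is PREP.
The unique satisfying tagging is: ADJ PREP PREP ADJ PREP ADJ PREP CONJ ADJ PREP.
Rule-by-rule: rule 1 satisfied; rule 2 satisfied; rule 3 satisfied.

ADJ PREP PREP ADJ PREP ADJ PREP CONJ ADJ PREP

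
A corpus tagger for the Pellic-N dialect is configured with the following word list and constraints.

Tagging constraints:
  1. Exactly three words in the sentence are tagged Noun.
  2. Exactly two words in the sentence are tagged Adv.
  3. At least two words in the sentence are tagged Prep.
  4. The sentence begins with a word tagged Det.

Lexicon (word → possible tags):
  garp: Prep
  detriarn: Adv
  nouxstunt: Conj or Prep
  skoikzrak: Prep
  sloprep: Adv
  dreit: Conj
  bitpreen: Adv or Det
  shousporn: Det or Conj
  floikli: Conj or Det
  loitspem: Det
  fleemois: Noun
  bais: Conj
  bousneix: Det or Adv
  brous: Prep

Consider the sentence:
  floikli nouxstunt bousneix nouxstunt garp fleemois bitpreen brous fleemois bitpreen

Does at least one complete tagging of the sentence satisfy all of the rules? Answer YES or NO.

NO

Candidates per position — 1:floikli {Conj,Det}; 2:nouxstunt {Conj,Prep}; 3:bousneix {Det,Adv}; 4:nouxstunt {Conj,Prep}; 5:garp {Prep}; 6:fleemois {Noun}; 7:bitpreen {Adv,Det}; 8:brous {Prep}; 9:fleemois {Noun}; 10:bitpreen {Adv,Det}.
Rule 1 cannot be satisfied by any choice of tags from the lexicon.
So there is no consistent tagging.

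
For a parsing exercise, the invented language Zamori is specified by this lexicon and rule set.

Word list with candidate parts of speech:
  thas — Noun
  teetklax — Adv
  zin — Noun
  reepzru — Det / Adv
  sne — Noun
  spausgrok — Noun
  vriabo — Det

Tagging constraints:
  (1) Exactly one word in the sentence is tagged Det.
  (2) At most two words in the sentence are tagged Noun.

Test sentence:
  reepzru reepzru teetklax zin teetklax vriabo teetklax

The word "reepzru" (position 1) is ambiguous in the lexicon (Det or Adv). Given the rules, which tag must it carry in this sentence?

Adv

Candidates per position — 1:reepzru {Det,Adv}; 2:reepzru {Det,Adv}; 3:teetklax {Adv}; 4:zin {Noun}; 5:teetklax {Adv}; 6:vriabo {Det}; 7:teetklax {Adv}.
Word 1 cannot be Det — rule 1 would then fail for every completion. It is Adv.
Word 2 cannot be Det — rule 1 would then fail for every completion. It is Adv.
The only consistent sequence is: Adv Adv Adv Noun Adv Det Adv.
Rule-by-rule: rule 1 ok; rule 2 ok.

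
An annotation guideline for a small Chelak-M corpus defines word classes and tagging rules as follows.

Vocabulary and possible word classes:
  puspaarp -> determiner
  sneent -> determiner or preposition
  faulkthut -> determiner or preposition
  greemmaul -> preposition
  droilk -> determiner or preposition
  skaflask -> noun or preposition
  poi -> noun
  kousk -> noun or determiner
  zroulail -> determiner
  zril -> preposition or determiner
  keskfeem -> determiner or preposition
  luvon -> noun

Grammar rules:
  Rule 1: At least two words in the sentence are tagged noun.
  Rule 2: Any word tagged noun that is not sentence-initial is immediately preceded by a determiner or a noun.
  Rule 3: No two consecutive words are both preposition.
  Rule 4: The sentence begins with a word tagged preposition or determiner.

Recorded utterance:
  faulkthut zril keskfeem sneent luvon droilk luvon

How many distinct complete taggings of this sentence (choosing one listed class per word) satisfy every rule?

5

Candidates per position — 1:faulkthut {determiner,preposition}; 2:zril {preposition,determiner}; 3:keskfeem {determiner,preposition}; 4:sneent {determiner,preposition}; 5:luvon {noun}; 6:droilk {determiner,preposition}; 7:luvon {noun}.
There are 32 candidate sequences in total.
The sequences that satisfy every rule: determiner preposition determiner determiner noun determiner noun; determiner determiner determiner determiner noun determiner noun; determiner determiner preposition determiner noun determiner noun; preposition determiner determiner determiner noun determiner noun; preposition determiner preposition determiner noun determiner noun.
Count = 5.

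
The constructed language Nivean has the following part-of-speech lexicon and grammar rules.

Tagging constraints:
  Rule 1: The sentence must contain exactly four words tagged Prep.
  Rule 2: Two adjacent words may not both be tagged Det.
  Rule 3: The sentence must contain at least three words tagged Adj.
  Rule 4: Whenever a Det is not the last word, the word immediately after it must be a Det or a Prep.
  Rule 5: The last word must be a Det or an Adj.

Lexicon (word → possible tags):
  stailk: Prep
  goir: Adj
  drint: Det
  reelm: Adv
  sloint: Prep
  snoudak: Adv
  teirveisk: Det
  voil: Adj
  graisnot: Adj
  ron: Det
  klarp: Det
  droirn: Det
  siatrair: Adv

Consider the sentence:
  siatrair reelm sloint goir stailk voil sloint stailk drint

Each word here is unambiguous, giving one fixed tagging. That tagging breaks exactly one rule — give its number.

Fixed tagging: Adv Adv Prep Adj Prep Adj Prep Prep Det.
Checking each rule: R1 ok, R2 ok, R3 fails, R4 ok, R5 ok.
Only rule 3 fails.

3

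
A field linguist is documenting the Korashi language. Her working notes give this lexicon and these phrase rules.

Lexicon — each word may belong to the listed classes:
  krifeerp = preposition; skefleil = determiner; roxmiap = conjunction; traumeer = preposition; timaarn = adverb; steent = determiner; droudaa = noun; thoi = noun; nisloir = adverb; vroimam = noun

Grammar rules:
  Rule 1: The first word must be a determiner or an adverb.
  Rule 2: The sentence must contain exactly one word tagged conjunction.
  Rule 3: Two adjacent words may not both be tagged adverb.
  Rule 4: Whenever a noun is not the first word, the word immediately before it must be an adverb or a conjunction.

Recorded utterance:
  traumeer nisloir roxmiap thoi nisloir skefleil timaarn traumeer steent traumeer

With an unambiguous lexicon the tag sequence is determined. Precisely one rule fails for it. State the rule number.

Fixed tagging: preposition adverb conjunction noun adverb determiner adverb preposition determiner preposition.
Checking each rule: R1 violated, R2 holds, R3 holds, R4 holds.
Only rule 1 fails.

1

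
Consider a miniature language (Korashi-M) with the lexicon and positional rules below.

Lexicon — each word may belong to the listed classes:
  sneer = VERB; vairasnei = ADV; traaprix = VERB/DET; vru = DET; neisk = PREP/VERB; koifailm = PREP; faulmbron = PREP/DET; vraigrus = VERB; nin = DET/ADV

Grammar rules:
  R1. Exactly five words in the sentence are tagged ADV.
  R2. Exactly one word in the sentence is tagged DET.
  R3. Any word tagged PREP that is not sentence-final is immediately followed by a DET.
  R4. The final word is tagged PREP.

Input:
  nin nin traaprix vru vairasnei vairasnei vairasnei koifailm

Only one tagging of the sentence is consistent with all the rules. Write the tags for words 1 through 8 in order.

Candidates per position — 1:nin {DET,ADV}; 2:nin {DET,ADV}; 3:traaprix {VERB,DET}; 4:vru {DET}; 5:vairasnei {ADV}; 6:vairasnei {ADV}; 7:vairasnei {ADV}; 8:koifailm {PREP}.
Word 1 cannot be DET — rule 1 would then fail for every completion. It is ADV.
Word 2 cannot be DET — rule 1 would then fail for every completion. It is ADV.
Word 3 cannot be DET — rule 2 would then fail for every completion. It is VERB.
The only consistent sequence is: ADV ADV VERB DET ADV ADV ADV PREP.
Check: rule 1 satisfied; rule 2 satisfied; rule 3 satisfied; rule 4 satisfied.

ADV ADV VERB DET ADV ADV ADV PREP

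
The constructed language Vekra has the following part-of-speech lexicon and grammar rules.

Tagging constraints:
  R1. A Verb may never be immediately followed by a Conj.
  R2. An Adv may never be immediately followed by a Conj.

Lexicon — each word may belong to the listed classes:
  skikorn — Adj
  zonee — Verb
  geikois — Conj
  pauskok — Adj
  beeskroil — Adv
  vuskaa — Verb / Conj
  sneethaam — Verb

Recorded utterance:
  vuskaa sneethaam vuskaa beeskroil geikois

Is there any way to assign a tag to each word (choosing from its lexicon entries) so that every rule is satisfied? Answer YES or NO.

NO

Candidates per position — 1:vuskaa {Verb,Conj}; 2:sneethaam {Verb}; 3:vuskaa {Verb,Conj}; 4:beeskroil {Adv}; 5:geikois {Conj}.
Rule 2 cannot be satisfied by any choice of tags from the lexicon.
So there is no consistent tagging.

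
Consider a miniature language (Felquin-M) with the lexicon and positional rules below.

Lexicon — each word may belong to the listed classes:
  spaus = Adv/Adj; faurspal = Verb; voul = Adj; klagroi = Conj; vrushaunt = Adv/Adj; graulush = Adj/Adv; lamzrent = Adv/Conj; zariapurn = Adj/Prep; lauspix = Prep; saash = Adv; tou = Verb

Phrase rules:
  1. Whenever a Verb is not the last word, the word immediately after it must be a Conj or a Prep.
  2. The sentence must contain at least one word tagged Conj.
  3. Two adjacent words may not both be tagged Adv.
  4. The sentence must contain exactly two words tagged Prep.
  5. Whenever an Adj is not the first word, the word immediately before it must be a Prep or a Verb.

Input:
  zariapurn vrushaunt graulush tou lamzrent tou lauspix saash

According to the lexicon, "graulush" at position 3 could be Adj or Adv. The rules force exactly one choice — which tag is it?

Adv

Candidates per position — 1:zariapurn {Adj,Prep}; 2:vrushaunt {Adv,Adj}; 3:graulush {Adj,Adv}; 4:tou {Verb}; 5:lamzrent {Adv,Conj}; 6:tou {Verb}; 7:lauspix {Prep}; 8:saash {Adv}.
Word 1 cannot be Adj — rule 4 would then fail for every completion. It is Prep.
Word 3 cannot be Adj — rule 5 would then fail for every completion. It is Adv.
Word 5 cannot be Adv — rule 1 would then fail for every completion. It is Conj.
Word 2 cannot be Adv — rule 3 would then fail for every completion. It is Adj.
The only consistent sequence is: Prep Adj Adv Verb Conj Verb Prep Adv.
Verifying each rule — rule 1 satisfied; rule 2 satisfied; rule 3 satisfied; rule 4 satisfied; rule 5 satisfied.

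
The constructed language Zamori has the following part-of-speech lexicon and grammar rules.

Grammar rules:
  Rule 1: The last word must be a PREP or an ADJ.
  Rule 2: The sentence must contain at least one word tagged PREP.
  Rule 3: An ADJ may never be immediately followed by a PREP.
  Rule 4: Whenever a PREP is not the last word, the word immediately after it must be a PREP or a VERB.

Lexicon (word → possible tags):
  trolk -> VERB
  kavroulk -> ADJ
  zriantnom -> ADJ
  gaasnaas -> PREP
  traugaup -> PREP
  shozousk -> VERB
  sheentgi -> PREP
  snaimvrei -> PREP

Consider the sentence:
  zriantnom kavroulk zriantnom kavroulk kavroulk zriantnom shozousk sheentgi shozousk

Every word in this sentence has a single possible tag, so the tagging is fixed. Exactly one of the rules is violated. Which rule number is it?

Fixed tagging: ADJ ADJ ADJ ADJ ADJ ADJ VERB PREP VERB.
Checking each rule: R1 ✗, R2 ✓, R3 ✓, R4 ✓.
Only rule 1 fails.

1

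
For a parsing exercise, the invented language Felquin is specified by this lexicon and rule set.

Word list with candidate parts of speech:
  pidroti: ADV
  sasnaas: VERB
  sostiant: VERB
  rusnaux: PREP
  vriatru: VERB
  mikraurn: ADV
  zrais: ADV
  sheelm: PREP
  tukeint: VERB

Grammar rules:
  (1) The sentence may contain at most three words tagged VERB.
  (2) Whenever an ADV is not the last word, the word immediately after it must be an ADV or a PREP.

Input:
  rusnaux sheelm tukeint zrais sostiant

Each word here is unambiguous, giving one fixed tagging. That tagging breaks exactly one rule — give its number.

2

Fixed tagging: PREP PREP VERB ADV VERB.
Checking each rule: R1 ✓, R2 ✗.
Only rule 2 fails.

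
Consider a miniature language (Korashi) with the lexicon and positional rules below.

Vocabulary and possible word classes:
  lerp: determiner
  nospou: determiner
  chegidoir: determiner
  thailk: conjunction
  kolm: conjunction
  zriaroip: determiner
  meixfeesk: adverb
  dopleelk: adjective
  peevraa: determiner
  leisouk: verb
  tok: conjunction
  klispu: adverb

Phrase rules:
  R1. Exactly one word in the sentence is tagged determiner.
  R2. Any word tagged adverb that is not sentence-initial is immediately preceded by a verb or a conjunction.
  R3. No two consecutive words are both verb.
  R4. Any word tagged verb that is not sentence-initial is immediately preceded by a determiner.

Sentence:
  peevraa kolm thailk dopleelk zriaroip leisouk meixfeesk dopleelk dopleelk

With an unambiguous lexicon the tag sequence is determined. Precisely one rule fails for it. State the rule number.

Fixed tagging: determiner conjunction conjunction adjective determiner verb adverb adjective adjective.
Checking each rule: R1 ✗, R2 ✓, R3 ✓, R4 ✓.
Only rule 1 fails.

1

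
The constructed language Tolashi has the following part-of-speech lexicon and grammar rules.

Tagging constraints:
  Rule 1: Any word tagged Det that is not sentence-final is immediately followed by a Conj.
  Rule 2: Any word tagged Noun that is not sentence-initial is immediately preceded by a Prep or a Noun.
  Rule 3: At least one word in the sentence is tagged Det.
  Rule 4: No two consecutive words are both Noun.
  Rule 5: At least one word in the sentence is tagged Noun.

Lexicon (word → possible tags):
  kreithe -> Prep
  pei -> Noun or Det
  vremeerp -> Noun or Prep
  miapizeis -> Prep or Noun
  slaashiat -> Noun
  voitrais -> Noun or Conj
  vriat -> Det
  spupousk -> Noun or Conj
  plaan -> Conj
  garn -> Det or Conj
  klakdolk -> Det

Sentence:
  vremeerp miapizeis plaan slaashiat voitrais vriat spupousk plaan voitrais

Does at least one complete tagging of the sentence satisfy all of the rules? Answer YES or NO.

Candidates per position — 1:vremeerp {Noun,Prep}; 2:miapizeis {Prep,Noun}; 3:plaan {Conj}; 4:slaashiat {Noun}; 5:voitrais {Noun,Conj}; 6:vriat {Det}; 7:spupousk {Noun,Conj}; 8:plaan {Conj}; 9:voitrais {Noun,Conj}.
Rule 2 cannot be satisfied by any choice of tags from the lexicon.
So there is no consistent tagging.

NO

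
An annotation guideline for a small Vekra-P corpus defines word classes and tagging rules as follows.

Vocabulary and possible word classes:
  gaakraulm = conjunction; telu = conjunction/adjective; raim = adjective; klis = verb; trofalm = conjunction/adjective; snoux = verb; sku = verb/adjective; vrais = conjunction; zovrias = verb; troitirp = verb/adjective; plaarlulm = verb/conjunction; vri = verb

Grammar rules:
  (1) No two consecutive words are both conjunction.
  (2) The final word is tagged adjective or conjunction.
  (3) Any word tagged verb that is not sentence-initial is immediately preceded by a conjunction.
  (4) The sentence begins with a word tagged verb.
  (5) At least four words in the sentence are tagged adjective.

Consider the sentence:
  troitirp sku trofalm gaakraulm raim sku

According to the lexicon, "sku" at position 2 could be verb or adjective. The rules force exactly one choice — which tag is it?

adjective

Candidates per position — 1:troitirp {verb,adjective}; 2:sku {verb,adjective}; 3:trofalm {conjunction,adjective}; 4:gaakraulm {conjunction}; 5:raim {adjective}; 6:sku {verb,adjective}.
Position 1: tagging it adjective would leave rule 4 unsatisfiable, so it must be verb.
Position 2: tagging it verb would leave rule 3 unsatisfiable, so it must be adjective.
Position 3: tagging it conjunction would leave rule 1 unsatisfiable, so it must be adjective.
Position 6: tagging it verb would leave rule 2 unsatisfiable, so it must be adjective.
The only consistent sequence is: verb adjective adjective conjunction adjective adjective.
Verifying each rule — rule 1 holds; rule 2 holds; rule 3 holds; rule 4 holds; rule 5 holds.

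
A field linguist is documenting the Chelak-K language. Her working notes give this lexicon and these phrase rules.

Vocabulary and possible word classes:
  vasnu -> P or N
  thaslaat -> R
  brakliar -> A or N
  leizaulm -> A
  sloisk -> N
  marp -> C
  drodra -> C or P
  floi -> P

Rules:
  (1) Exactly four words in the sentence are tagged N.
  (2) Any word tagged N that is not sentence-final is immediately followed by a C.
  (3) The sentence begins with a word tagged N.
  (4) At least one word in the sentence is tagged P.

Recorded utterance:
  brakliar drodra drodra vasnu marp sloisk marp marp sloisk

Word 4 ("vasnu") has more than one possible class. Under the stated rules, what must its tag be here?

Candidates per position — 1:brakliar {A,N}; 2:drodra {C,P}; 3:drodra {C,P}; 4:vasnu {P,N}; 5:marp {C}; 6:sloisk {N}; 7:marp {C}; 8:marp {C}; 9:sloisk {N}.
Position 1: A is ruled out by rule 1; that leaves N.
Position 2: P is ruled out by rule 2; that leaves C.
Position 4: P is ruled out by rule 1; that leaves N.
Position 3: C is ruled out by rule 4; that leaves P.
So the tagging must be: N C P N C N C C N.
Rule-by-rule: rule 1 holds; rule 2 holds; rule 3 holds; rule 4 holds.

N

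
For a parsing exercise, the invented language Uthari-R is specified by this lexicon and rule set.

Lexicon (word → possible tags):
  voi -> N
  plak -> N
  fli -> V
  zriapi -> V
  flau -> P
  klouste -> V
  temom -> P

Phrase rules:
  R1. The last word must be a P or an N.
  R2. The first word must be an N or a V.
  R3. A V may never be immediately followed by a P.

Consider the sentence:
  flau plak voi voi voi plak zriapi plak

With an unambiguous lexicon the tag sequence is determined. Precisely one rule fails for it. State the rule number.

2

Fixed tagging: P N N N N N V N.
Checking each rule: R1 holds, R2 violated, R3 holds.
Only rule 2 fails.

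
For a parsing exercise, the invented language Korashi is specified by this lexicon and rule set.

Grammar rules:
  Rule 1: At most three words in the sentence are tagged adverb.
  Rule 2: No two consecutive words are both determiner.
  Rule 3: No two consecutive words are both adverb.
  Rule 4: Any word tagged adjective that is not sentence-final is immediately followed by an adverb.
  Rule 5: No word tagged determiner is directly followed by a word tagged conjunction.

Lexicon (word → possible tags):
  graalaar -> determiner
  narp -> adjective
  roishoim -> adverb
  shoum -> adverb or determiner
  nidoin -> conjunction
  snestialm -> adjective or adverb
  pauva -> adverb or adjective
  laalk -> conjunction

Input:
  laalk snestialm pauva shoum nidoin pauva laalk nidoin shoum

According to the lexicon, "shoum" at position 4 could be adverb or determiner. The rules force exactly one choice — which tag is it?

Candidates per position — 1:laalk {conjunction}; 2:snestialm {adjective,adverb}; 3:pauva {adverb,adjective}; 4:shoum {adverb,determiner}; 5:nidoin {conjunction}; 6:pauva {adverb,adjective}; 7:laalk {conjunction}; 8:nidoin {conjunction}; 9:shoum {adverb,determiner}.
Position 4: determiner is ruled out by rule 5; that leaves adverb.
Position 6: adjective is ruled out by rule 4; that leaves adverb.
Position 3: adverb is ruled out by rule 3; that leaves adjective.
Position 2: adjective is ruled out by rule 4; that leaves adverb.
Position 9: adverb is ruled out by rule 1; that leaves determiner.
The only consistent sequence is: conjunction adverb adjective adverb conjunction adverb conjunction conjunction determiner.
Checking: rule 1 ok; rule 2 ok; rule 3 ok; rule 4 ok; rule 5 ok.

adverb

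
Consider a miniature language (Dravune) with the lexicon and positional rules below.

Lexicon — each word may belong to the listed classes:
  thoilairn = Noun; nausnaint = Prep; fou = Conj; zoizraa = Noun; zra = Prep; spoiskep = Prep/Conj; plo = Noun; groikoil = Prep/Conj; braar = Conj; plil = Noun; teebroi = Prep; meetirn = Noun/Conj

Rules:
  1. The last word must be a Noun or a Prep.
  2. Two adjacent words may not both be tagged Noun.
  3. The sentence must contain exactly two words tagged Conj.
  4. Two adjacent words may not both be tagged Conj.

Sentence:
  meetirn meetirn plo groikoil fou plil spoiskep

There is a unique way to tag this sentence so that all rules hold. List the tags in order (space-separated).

Noun Conj Noun Prep Conj Noun Prep

Candidates per position — 1:meetirn {Noun,Conj}; 2:meetirn {Noun,Conj}; 3:plo {Noun}; 4:groikoil {Prep,Conj}; 5:fou {Conj}; 6:plil {Noun}; 7:spoiskep {Prep,Conj}.
Position 2: Noun is ruled out by rule 2; that leaves Conj.
Position 4: Conj is ruled out by rule 3; that leaves Prep.
Position 7: Conj is ruled out by rule 1; that leaves Prep.
Position 1: Conj is ruled out by rule 3; that leaves Noun.
So the tagging must be: Noun Conj Noun Prep Conj Noun Prep.
Check: rule 1 satisfied; rule 2 satisfied; rule 3 satisfied; rule 4 satisfied.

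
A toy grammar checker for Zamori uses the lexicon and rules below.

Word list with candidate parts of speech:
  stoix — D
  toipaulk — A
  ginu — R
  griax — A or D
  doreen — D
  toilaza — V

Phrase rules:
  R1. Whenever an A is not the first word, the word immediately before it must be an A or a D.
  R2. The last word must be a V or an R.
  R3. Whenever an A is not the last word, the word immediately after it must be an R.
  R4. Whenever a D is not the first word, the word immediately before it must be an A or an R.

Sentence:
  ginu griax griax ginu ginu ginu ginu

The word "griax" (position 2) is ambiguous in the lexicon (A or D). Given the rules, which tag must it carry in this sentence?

D

Candidates per position — 1:ginu {R}; 2:griax {A,D}; 3:griax {A,D}; 4:ginu {R}; 5:ginu {R}; 6:ginu {R}; 7:ginu {R}.
If word 2 were A, no tagging could satisfy rule 1; so word 2 is D.
If word 3 were D, no tagging could satisfy rule 4; so word 3 is A.
That leaves exactly one tagging: R D A R R R R.
Checking: rule 1 satisfied; rule 2 satisfied; rule 3 satisfied; rule 4 satisfied.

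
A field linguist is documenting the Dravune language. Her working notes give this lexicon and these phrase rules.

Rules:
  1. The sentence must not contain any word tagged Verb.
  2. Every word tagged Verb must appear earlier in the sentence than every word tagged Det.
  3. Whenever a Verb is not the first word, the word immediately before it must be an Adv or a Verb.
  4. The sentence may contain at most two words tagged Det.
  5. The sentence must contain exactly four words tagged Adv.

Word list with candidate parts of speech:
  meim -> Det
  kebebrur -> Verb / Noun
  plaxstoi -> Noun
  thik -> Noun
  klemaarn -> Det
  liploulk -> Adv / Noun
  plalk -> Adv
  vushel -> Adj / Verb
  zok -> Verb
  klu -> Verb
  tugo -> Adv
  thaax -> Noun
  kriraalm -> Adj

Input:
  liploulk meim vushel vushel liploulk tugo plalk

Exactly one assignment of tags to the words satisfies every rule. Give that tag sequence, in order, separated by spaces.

Adv Det Adj Adj Adv Adv Adv

Candidates per position — 1:liploulk {Adv,Noun}; 2:meim {Det}; 3:vushel {Adj,Verb}; 4:vushel {Adj,Verb}; 5:liploulk {Adv,Noun}; 6:tugo {Adv}; 7:plalk {Adv}.
Position 1: tagging it Noun would leave rule 5 unsatisfiable, so it must be Adv.
Position 3: tagging it Verb would leave rule 1 unsatisfiable, so it must be Adj.
Position 4: tagging it Verb would leave rule 1 unsatisfiable, so it must be Adj.
Position 5: tagging it Noun would leave rule 5 unsatisfiable, so it must be Adv.
The unique satisfying tagging is: Adv Det Adj Adj Adv Adv Adv.
Verifying each rule — rule 1 ok; rule 2 ok; rule 3 ok; rule 4 ok; rule 5 ok.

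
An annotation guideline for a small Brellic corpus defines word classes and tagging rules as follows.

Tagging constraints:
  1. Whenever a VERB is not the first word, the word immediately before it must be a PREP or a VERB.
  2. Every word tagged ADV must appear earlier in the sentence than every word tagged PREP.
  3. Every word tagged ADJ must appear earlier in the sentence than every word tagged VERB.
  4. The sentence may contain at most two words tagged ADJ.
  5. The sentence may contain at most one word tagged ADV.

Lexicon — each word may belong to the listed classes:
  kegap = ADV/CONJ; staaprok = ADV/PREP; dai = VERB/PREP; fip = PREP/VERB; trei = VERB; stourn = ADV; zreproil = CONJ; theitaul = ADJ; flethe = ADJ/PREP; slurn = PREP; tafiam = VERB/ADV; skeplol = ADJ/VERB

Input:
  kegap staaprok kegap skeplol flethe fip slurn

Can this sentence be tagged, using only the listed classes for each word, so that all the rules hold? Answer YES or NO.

YES

Candidates per position — 1:kegap {ADV,CONJ}; 2:staaprok {ADV,PREP}; 3:kegap {ADV,CONJ}; 4:skeplol {ADJ,VERB}; 5:flethe {ADJ,PREP}; 6:fip {PREP,VERB}; 7:slurn {PREP}.
One satisfying assignment: ADV PREP CONJ ADJ PREP VERB PREP.
Rule-by-rule: rule 1 ✓; rule 2 ✓; rule 3 ✓; rule 4 ✓; rule 5 ✓.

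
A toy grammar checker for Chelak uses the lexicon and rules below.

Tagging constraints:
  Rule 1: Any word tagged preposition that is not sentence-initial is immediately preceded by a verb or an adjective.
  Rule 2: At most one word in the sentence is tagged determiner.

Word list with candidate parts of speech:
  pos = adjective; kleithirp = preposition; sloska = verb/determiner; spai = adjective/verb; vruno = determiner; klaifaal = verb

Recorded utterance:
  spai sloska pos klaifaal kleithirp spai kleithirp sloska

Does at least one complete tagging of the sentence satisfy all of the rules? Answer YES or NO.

YES

Candidates per position — 1:spai {adjective,verb}; 2:sloska {verb,determiner}; 3:pos {adjective}; 4:klaifaal {verb}; 5:kleithirp {preposition}; 6:spai {adjective,verb}; 7:kleithirp {preposition}; 8:sloska {verb,determiner}.
One satisfying assignment: adjective verb adjective verb preposition adjective preposition determiner.
Checking: rule 1 holds; rule 2 holds.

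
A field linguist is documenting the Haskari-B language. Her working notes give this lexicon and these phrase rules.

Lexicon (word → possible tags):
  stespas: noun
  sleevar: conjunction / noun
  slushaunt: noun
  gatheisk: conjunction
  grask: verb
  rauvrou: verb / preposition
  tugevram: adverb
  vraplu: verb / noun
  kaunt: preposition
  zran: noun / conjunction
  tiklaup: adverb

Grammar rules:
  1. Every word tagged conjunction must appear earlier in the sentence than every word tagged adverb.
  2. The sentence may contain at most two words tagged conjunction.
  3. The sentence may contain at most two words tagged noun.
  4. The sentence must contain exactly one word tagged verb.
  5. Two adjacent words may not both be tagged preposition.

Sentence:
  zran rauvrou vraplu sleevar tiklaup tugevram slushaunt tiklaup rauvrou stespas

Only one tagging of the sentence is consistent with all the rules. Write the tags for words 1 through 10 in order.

Candidates per position — 1:zran {noun,conjunction}; 2:rauvrou {verb,preposition}; 3:vraplu {verb,noun}; 4:sleevar {conjunction,noun}; 5:tiklaup {adverb}; 6:tugevram {adverb}; 7:slushaunt {noun}; 8:tiklaup {adverb}; 9:rauvrou {verb,preposition}; 10:stespas {noun}.
At position 1, choosing noun makes rule 3 impossible to satisfy; hence conjunction.
At position 3, choosing noun makes rule 3 impossible to satisfy; hence verb.
At position 4, choosing noun makes rule 3 impossible to satisfy; hence conjunction.
At position 9, choosing verb makes rule 4 impossible to satisfy; hence preposition.
At position 2, choosing verb makes rule 4 impossible to satisfy; hence preposition.
So the tagging must be: conjunction preposition verb conjunction adverb adverb noun adverb preposition noun.
Verifying each rule — rule 1 holds; rule 2 holds; rule 3 holds; rule 4 holds; rule 5 holds.

conjunction preposition verb conjunction adverb adverb noun adverb preposition noun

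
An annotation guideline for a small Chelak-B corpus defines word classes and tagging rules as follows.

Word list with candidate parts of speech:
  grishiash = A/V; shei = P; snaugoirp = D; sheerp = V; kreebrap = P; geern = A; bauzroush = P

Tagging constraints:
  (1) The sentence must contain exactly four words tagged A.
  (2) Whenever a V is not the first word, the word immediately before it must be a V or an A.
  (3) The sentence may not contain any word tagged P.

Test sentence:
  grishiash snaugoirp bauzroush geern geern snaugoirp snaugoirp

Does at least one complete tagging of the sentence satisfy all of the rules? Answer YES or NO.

NO

Candidates per position — 1:grishiash {A,V}; 2:snaugoirp {D}; 3:bauzroush {P}; 4:geern {A}; 5:geern {A}; 6:snaugoirp {D}; 7:snaugoirp {D}.
Rule 1 cannot be satisfied by any choice of tags from the lexicon.
So there is no consistent tagging.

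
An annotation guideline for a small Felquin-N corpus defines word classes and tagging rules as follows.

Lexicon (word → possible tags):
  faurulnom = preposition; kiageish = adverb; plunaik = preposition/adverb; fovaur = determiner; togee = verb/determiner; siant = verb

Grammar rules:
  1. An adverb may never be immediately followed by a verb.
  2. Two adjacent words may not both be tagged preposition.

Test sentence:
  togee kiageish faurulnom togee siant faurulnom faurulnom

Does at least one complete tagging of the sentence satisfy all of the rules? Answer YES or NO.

Candidates per position — 1:togee {verb,determiner}; 2:kiageish {adverb}; 3:faurulnom {preposition}; 4:togee {verb,determiner}; 5:siant {verb}; 6:faurulnom {preposition}; 7:faurulnom {preposition}.
Rule 2 cannot be satisfied by any choice of tags from the lexicon.
So there is no consistent tagging.

NO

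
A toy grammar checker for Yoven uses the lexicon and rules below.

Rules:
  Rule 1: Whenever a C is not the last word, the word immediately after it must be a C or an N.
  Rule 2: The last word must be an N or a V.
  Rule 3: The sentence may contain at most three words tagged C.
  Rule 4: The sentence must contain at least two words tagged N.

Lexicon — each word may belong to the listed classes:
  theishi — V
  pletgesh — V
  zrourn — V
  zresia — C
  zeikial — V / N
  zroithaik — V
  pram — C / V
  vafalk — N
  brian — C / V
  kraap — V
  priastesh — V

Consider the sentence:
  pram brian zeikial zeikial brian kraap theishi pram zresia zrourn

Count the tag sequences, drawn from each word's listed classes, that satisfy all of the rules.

Candidates per position — 1:pram {C,V}; 2:brian {C,V}; 3:zeikial {V,N}; 4:zeikial {V,N}; 5:brian {C,V}; 6:kraap {V}; 7:theishi {V}; 8:pram {C,V}; 9:zresia {C}; 10:zrourn {V}.
There are 64 candidate sequences in total.
Rule 1 cannot be satisfied by any choice of tags from the lexicon.
So there is no consistent tagging.
Count = 0.

0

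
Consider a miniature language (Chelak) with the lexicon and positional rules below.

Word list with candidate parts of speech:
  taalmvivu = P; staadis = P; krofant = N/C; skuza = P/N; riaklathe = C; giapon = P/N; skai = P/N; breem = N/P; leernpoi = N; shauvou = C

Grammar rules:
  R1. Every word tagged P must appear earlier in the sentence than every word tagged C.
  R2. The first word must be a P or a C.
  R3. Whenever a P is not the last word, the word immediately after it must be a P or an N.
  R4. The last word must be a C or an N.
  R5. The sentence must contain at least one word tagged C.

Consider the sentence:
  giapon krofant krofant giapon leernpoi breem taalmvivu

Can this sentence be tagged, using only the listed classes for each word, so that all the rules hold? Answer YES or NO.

Candidates per position — 1:giapon {P,N}; 2:krofant {N,C}; 3:krofant {N,C}; 4:giapon {P,N}; 5:leernpoi {N}; 6:breem {N,P}; 7:taalmvivu {P}.
Rule 4 cannot be satisfied by any choice of tags from the lexicon.
So there is no consistent tagging.

NO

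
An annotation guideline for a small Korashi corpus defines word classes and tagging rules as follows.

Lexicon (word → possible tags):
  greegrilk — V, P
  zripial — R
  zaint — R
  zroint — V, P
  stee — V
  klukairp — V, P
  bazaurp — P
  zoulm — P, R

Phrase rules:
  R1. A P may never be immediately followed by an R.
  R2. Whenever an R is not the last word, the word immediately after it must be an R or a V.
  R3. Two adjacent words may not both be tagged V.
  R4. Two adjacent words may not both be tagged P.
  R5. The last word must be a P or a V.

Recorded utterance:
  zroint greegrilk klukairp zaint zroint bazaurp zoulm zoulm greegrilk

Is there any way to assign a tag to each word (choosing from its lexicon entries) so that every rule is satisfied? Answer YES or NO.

NO

Candidates per position — 1:zroint {V,P}; 2:greegrilk {V,P}; 3:klukairp {V,P}; 4:zaint {R}; 5:zroint {V,P}; 6:bazaurp {P}; 7:zoulm {P,R}; 8:zoulm {P,R}; 9:greegrilk {V,P}.
Every candidate sequence violates at least one rule; no consistent tagging exists.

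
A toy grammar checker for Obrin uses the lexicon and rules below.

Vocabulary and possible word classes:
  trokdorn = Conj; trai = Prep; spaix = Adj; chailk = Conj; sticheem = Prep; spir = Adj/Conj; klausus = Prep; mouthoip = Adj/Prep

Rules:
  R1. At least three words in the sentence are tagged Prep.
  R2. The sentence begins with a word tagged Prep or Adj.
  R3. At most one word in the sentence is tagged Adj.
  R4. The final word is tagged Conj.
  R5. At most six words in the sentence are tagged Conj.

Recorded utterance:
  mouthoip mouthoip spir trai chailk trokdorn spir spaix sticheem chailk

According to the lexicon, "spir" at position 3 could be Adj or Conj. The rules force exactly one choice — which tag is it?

Candidates per position — 1:mouthoip {Adj,Prep}; 2:mouthoip {Adj,Prep}; 3:spir {Adj,Conj}; 4:trai {Prep}; 5:chailk {Conj}; 6:trokdorn {Conj}; 7:spir {Adj,Conj}; 8:spaix {Adj}; 9:sticheem {Prep}; 10:chailk {Conj}.
Word 1 cannot be Adj — rule 3 would then fail for every completion. It is Prep.
Word 2 cannot be Adj — rule 3 would then fail for every completion. It is Prep.
Word 3 cannot be Adj — rule 3 would then fail for every completion. It is Conj.
Word 7 cannot be Adj — rule 3 would then fail for every completion. It is Conj.
The only consistent sequence is: Prep Prep Conj Prep Conj Conj Conj Adj Prep Conj.
Rule-by-rule: rule 1 holds; rule 2 holds; rule 3 holds; rule 4 holds; rule 5 holds.

Conj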